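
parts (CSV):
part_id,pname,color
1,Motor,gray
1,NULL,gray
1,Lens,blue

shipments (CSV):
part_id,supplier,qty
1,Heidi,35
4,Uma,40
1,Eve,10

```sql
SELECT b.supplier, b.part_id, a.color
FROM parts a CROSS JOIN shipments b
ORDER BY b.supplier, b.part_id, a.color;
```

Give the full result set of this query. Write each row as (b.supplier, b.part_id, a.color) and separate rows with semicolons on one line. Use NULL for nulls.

CROSS JOIN pairs every row of `parts` with every row of `shipments`: 3 × 3 = 9 rows.

(Eve, 1, blue); (Eve, 1, gray); (Eve, 1, gray); (Heidi, 1, blue); (Heidi, 1, gray); (Heidi, 1, gray); (Uma, 4, blue); (Uma, 4, gray); (Uma, 4, gray)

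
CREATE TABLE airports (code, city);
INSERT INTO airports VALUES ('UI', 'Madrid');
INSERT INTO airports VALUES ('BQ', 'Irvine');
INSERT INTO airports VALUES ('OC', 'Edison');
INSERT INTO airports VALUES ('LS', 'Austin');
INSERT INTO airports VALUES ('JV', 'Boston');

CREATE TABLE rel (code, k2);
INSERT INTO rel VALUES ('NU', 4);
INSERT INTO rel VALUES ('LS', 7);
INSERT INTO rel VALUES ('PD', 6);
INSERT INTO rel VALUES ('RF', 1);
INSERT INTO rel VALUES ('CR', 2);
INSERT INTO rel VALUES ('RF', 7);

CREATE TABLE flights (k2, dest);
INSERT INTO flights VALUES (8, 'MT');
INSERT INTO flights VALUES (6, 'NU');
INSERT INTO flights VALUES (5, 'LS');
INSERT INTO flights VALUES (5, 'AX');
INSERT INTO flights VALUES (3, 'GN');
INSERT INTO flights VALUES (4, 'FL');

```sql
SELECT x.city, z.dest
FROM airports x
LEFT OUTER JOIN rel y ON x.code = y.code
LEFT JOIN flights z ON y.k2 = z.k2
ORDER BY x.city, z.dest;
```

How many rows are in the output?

Step 1 — x LEFT JOIN y on code → 5 row(s).
Then LEFT JOIN `flights z` on k2: each of those 5 rows is kept; rows whose y.k2 has no match in z get NULL for z's columns.
Result: 5 row(s).

5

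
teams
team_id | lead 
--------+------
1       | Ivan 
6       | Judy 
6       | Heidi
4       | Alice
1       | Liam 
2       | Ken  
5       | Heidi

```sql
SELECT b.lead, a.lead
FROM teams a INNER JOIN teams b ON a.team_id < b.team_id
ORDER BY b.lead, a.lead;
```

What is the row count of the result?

19

INNER JOIN keeps only pairs where the ON condition holds.
Matching on a.team_id < b.team_id.
- a (team_id=1) pairs with 5 row(s) of b.
- a (team_id=6) has no partner → excluded.
- a (team_id=6) has no partner → excluded.
- a (team_id=4) pairs with 3 row(s) of b.
- a (team_id=1) pairs with 5 row(s) of b.
- a (team_id=2) pairs with 4 row(s) of b.
- a (team_id=5) pairs with 2 row(s) of b.
Total: 19 rows.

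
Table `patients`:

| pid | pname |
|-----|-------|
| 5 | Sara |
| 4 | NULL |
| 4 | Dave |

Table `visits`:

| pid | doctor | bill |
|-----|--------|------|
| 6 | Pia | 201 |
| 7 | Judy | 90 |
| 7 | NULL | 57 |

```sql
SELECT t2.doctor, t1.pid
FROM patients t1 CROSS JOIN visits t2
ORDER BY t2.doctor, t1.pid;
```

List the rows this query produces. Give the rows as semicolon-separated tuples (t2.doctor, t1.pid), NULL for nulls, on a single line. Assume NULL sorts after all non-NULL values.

CROSS JOIN pairs every row of `patients` with every row of `visits`: 3 × 3 = 9 rows.
After projecting and ordering:
t2.doctor | t1.pid
Judy | 4
Judy | 4
Judy | 5
Pia | 4
Pia | 4
Pia | 5
NULL | 4
NULL | 4
NULL | 5

(Judy, 4); (Judy, 4); (Judy, 5); (Pia, 4); (Pia, 4); (Pia, 5); (NULL, 4); (NULL, 4); (NULL, 5)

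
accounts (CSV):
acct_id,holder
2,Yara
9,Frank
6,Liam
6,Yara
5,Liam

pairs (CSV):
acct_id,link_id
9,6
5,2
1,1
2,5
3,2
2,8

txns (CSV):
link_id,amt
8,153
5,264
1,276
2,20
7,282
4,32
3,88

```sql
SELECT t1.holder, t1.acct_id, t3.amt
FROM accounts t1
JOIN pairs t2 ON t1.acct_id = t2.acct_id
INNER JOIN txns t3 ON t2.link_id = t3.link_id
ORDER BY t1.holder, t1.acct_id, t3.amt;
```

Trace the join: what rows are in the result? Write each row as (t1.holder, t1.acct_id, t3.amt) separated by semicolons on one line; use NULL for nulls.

(Liam, 5, 20); (Yara, 2, 153); (Yara, 2, 264)

Step 1 — t1 INNER JOIN t2 on acct_id → 4 row(s).
Then INNER JOIN `txns t3` on link_id: keep only rows whose t2.link_id appears in t3.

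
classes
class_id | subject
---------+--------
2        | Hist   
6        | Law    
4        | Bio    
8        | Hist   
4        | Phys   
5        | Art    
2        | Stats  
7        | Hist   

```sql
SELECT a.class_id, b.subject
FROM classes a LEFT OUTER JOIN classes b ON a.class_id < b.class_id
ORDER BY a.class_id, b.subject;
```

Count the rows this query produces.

27

LEFT JOIN keeps every row from `classes a`; unmatched rows get NULL for `classes b`'s columns.
Matching on a.class_id < b.class_id.
- a[0] class_id=2 → 6 match(es) in b → 6 row(s).
- a[1] class_id=6 → 2 match(es) in b → 2 row(s).
- a[2] class_id=4 → 4 match(es) in b → 4 row(s).
- a[3] class_id=8 → no match; kept with NULLs on the b side.
- a[4] class_id=4 → 4 match(es) in b → 4 row(s).
- a[5] class_id=5 → 3 match(es) in b → 3 row(s).
- a[6] class_id=2 → 6 match(es) in b → 6 row(s).
- a[7] class_id=7 → 1 match(es) in b → 1 row(s).
Total: 26 matched + 1 padded = 27 rows.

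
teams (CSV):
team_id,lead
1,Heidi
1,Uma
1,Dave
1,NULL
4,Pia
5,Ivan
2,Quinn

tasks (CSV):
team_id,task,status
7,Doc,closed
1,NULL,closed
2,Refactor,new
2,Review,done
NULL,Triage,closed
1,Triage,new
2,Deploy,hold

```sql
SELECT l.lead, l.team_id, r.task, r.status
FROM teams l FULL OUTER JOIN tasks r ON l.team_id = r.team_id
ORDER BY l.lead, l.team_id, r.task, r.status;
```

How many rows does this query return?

15

FULL OUTER JOIN keeps every row from both sides; unmatched rows get NULL for the other side's columns.
Matching on l.team_id = r.team_id. A NULL in a compared column never satisfies the condition.
Matched pairs: 11; unmatched l rows kept: 2; unmatched r rows kept: 2.
Total: 11 matched + 4 padded = 15 rows.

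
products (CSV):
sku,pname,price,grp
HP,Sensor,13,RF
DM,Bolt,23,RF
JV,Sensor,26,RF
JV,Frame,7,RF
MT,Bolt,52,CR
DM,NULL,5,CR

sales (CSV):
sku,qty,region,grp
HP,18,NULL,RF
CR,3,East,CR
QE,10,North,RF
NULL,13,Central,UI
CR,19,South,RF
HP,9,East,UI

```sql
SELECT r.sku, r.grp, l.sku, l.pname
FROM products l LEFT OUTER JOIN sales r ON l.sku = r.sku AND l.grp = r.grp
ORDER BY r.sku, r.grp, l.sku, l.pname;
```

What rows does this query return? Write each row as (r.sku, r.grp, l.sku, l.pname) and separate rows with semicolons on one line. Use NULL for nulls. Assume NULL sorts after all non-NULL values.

LEFT JOIN keeps every row from `products`; unmatched rows get NULL for `sales`'s columns.
Matching on l.sku = r.sku AND l.grp = r.grp. A NULL in a compared column never satisfies the condition.
- sku=HP, grp=RF: 1 matching r row(s), so 1 row(s) emitted.
- sku=DM, grp=RF: no r row matches, row kept with r columns NULL.
- sku=JV, grp=RF: no r row matches, row kept with r columns NULL.
- sku=JV, grp=RF: no r row matches, row kept with r columns NULL.
- sku=MT, grp=CR: no r row matches, row kept with r columns NULL.
- sku=DM, grp=CR: no r row matches, row kept with r columns NULL.
After projecting and ordering:
r.sku | r.grp | l.sku | l.pname
HP | RF | HP | Sensor
NULL | NULL | DM | Bolt
NULL | NULL | DM | NULL
NULL | NULL | JV | Frame
NULL | NULL | JV | Sensor
NULL | NULL | MT | Bolt

(HP, RF, HP, Sensor); (NULL, NULL, DM, Bolt); (NULL, NULL, DM, NULL); (NULL, NULL, JV, Frame); (NULL, NULL, JV, Sensor); (NULL, NULL, MT, Bolt)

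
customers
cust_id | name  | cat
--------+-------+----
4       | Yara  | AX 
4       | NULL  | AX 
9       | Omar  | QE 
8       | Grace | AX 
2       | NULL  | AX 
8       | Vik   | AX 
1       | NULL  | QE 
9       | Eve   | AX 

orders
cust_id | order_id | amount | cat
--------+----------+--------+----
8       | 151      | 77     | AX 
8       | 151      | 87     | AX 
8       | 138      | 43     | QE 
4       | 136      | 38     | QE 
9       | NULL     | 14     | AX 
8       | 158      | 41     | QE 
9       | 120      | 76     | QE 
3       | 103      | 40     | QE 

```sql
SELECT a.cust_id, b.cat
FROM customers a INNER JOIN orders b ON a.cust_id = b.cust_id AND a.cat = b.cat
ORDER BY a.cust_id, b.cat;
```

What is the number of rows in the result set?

6

INNER JOIN keeps only pairs where the ON condition holds.
Matching on a.cust_id = b.cust_id AND a.cat = b.cat.
- cust_id=4, cat=AX: no matching b row, dropped.
- cust_id=4, cat=AX: no matching b row, dropped.
- cust_id=9, cat=QE: 1 matching b row(s), so 1 row(s) emitted.
- cust_id=8, cat=AX: 2 matching b row(s), so 2 row(s) emitted.
- cust_id=2, cat=AX: no matching b row, dropped.
- cust_id=8, cat=AX: 2 matching b row(s), so 2 row(s) emitted.
- cust_id=1, cat=QE: no matching b row, dropped.
- cust_id=9, cat=AX: 1 matching b row(s), so 1 row(s) emitted.
Total: 6 rows.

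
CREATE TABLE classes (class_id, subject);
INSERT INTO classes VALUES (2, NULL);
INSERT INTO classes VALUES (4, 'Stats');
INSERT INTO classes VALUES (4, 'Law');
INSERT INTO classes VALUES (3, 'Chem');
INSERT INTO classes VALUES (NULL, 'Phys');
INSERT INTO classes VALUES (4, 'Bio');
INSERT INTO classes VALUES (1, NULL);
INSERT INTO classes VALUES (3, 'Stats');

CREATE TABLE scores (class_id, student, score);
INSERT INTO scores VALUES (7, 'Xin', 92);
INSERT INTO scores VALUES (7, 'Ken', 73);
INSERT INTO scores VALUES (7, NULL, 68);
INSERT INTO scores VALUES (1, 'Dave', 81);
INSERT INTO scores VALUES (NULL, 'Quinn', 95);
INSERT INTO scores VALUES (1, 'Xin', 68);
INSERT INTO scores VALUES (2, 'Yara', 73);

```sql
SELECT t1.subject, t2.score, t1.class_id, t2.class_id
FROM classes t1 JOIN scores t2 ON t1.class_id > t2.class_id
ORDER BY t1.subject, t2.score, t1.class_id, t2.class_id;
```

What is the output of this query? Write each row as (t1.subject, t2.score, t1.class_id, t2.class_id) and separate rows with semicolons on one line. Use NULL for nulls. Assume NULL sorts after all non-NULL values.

(Bio, 68, 4, 1); (Bio, 73, 4, 2); (Bio, 81, 4, 1); (Chem, 68, 3, 1); (Chem, 73, 3, 2); (Chem, 81, 3, 1); (Law, 68, 4, 1); (Law, 73, 4, 2); (Law, 81, 4, 1); (Stats, 68, 3, 1); (Stats, 68, 4, 1); (Stats, 73, 3, 2); (Stats, 73, 4, 2); (Stats, 81, 3, 1); (Stats, 81, 4, 1); (NULL, 68, 2, 1); (NULL, 81, 2, 1)

INNER JOIN keeps only pairs where the ON condition holds.
Matching on t1.class_id > t2.class_id. A NULL in a compared column never satisfies the condition.
- t1[0] class_id=2 → 2 match(es) in t2 → 2 row(s).
- t1[1] class_id=4 → 3 match(es) in t2 → 3 row(s).
- t1[2] class_id=4 → 3 match(es) in t2 → 3 row(s).
- t1[3] class_id=3 → 3 match(es) in t2 → 3 row(s).
- t1[4] class_id=NULL → no match; dropped.
- t1[5] class_id=4 → 3 match(es) in t2 → 3 row(s).
- t1[6] class_id=1 → no match; dropped.
- t1[7] class_id=3 → 3 match(es) in t2 → 3 row(s).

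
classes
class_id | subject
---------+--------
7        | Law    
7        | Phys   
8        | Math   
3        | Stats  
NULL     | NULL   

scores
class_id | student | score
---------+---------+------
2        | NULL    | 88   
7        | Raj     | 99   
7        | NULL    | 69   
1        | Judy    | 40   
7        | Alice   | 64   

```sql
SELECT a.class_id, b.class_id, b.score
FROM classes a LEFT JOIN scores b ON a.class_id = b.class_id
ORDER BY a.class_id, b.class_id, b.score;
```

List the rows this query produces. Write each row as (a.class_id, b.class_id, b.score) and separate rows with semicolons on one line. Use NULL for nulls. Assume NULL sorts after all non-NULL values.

LEFT JOIN keeps every row from `classes`; unmatched rows get NULL for `scores`'s columns.
Matching on a.class_id = b.class_id. A NULL in a compared column never satisfies the condition.
Matched pairs: 6; unmatched a rows kept: 3.

(3, NULL, NULL); (7, 7, 64); (7, 7, 64); (7, 7, 69); (7, 7, 69); (7, 7, 99); (7, 7, 99); (8, NULL, NULL); (NULL, NULL, NULL)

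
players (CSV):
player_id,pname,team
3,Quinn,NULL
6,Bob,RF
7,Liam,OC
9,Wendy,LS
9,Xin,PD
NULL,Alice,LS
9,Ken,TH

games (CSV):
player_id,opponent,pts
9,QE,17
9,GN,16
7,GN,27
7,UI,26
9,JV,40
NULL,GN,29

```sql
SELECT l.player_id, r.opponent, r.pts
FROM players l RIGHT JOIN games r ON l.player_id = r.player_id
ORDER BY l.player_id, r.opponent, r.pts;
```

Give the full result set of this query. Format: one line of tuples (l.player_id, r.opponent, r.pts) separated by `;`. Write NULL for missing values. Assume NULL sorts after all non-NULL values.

(7, GN, 27); (7, UI, 26); (9, GN, 16); (9, GN, 16); (9, GN, 16); (9, JV, 40); (9, JV, 40); (9, JV, 40); (9, QE, 17); (9, QE, 17); (9, QE, 17); (NULL, GN, 29)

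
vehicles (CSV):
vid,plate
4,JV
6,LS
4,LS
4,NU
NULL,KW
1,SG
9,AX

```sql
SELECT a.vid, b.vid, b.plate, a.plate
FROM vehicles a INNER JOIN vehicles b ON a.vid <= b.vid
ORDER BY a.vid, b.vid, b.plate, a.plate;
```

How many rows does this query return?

INNER JOIN keeps only pairs where the ON condition holds.
Matching on a.vid <= b.vid. A NULL in a compared column never satisfies the condition.
- a (vid=4) pairs with 5 row(s) of b.
- a (vid=6) pairs with 2 row(s) of b.
- a (vid=4) pairs with 5 row(s) of b.
- a (vid=4) pairs with 5 row(s) of b.
- a (vid=NULL) has no partner → excluded.
- a (vid=1) pairs with 6 row(s) of b.
- a (vid=9) pairs with 1 row(s) of b.
Total: 24 rows.

24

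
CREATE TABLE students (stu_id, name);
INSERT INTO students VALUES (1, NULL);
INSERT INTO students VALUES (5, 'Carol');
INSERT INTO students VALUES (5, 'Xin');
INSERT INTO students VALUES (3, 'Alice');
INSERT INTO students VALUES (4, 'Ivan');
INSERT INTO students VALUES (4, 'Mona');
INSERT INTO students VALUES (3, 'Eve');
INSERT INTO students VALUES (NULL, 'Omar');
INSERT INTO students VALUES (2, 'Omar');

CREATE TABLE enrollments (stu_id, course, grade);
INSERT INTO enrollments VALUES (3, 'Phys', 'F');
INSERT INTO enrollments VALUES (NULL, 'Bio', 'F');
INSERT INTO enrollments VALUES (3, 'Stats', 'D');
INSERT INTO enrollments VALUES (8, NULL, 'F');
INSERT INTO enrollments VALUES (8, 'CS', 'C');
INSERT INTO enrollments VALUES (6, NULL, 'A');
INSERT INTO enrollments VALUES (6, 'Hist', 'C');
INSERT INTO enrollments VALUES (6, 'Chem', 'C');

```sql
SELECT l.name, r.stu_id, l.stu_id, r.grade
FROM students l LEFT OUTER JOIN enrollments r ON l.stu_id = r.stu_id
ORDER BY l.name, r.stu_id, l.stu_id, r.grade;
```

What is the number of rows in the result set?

LEFT JOIN keeps every row from `students`; unmatched rows get NULL for `enrollments`'s columns.
Matching on l.stu_id = r.stu_id. A NULL in a compared column never satisfies the condition.
- l (stu_id=1) has no partner → padded with NULL.
- l (stu_id=5) has no partner → padded with NULL.
- l (stu_id=5) has no partner → padded with NULL.
- l (stu_id=3) pairs with 2 row(s) of r.
- l (stu_id=4) has no partner → padded with NULL.
- l (stu_id=4) has no partner → padded with NULL.
- l (stu_id=3) pairs with 2 row(s) of r.
- l (stu_id=NULL) has no partner → padded with NULL.
- l (stu_id=2) has no partner → padded with NULL.
Total: 4 matched + 7 padded = 11 rows.

11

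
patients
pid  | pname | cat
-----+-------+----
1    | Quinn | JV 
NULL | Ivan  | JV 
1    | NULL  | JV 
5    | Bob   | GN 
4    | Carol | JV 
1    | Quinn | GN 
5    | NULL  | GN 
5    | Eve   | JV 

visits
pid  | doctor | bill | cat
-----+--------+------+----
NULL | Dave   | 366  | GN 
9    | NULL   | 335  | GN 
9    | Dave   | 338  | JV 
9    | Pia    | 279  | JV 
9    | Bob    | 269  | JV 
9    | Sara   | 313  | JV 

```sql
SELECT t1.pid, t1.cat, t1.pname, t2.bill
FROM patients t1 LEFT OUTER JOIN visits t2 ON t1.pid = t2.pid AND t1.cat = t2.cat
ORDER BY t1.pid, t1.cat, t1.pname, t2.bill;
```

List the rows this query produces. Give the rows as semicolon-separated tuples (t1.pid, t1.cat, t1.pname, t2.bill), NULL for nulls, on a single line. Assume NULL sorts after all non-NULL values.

(1, GN, Quinn, NULL); (1, JV, Quinn, NULL); (1, JV, NULL, NULL); (4, JV, Carol, NULL); (5, GN, Bob, NULL); (5, GN, NULL, NULL); (5, JV, Eve, NULL); (NULL, JV, Ivan, NULL)

LEFT JOIN keeps every row from `patients`; unmatched rows get NULL for `visits`'s columns.
Matching on t1.pid = t2.pid AND t1.cat = t2.cat. A NULL in a compared column never satisfies the condition.
- t1 (pid=1, cat=JV) has no partner → padded with NULL.
- t1 (pid=NULL, cat=JV) has no partner → padded with NULL.
- t1 (pid=1, cat=JV) has no partner → padded with NULL.
- t1 (pid=5, cat=GN) has no partner → padded with NULL.
- t1 (pid=4, cat=JV) has no partner → padded with NULL.
- t1 (pid=1, cat=GN) has no partner → padded with NULL.
- t1 (pid=5, cat=GN) has no partner → padded with NULL.
- t1 (pid=5, cat=JV) has no partner → padded with NULL.
After projecting and ordering:
t1.pid | t1.cat | t1.pname | t2.bill
1 | GN | Quinn | NULL
1 | JV | Quinn | NULL
1 | JV | NULL | NULL
4 | JV | Carol | NULL
5 | GN | Bob | NULL
5 | GN | NULL | NULL
5 | JV | Eve | NULL
NULL | JV | Ivan | NULL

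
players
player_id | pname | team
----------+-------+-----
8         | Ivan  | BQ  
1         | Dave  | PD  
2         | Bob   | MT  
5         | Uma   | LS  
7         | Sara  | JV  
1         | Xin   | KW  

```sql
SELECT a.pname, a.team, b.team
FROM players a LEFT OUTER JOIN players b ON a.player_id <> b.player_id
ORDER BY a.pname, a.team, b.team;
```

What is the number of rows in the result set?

28

LEFT JOIN keeps every row from `players a`; unmatched rows get NULL for `players b`'s columns.
Matching on a.player_id <> b.player_id.
- a (player_id=8) pairs with 5 row(s) of b.
- a (player_id=1) pairs with 4 row(s) of b.
- a (player_id=2) pairs with 5 row(s) of b.
- a (player_id=5) pairs with 5 row(s) of b.
- a (player_id=7) pairs with 5 row(s) of b.
- a (player_id=1) pairs with 4 row(s) of b.
Total: 28 rows.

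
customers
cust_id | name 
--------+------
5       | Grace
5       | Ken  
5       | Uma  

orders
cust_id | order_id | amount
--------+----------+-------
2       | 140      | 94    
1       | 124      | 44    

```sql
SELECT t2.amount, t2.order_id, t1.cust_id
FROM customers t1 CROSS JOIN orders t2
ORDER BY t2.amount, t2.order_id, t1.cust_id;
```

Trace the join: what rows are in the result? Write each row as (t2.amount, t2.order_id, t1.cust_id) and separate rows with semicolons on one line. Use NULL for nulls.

CROSS JOIN pairs every row of `customers` with every row of `orders`: 3 × 2 = 6 rows.
After projecting and ordering:
t2.amount | t2.order_id | t1.cust_id
44 | 124 | 5
44 | 124 | 5
44 | 124 | 5
94 | 140 | 5
94 | 140 | 5
94 | 140 | 5

(44, 124, 5); (44, 124, 5); (44, 124, 5); (94, 140, 5); (94, 140, 5); (94, 140, 5)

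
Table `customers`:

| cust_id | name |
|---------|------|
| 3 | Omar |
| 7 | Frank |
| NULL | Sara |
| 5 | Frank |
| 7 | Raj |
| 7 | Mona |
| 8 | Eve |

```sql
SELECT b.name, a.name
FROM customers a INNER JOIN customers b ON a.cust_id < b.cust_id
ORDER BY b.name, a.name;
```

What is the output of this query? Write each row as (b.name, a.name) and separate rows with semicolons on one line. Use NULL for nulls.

(Eve, Frank); (Eve, Frank); (Eve, Mona); (Eve, Omar); (Eve, Raj); (Frank, Frank); (Frank, Omar); (Frank, Omar); (Mona, Frank); (Mona, Omar); (Raj, Frank); (Raj, Omar)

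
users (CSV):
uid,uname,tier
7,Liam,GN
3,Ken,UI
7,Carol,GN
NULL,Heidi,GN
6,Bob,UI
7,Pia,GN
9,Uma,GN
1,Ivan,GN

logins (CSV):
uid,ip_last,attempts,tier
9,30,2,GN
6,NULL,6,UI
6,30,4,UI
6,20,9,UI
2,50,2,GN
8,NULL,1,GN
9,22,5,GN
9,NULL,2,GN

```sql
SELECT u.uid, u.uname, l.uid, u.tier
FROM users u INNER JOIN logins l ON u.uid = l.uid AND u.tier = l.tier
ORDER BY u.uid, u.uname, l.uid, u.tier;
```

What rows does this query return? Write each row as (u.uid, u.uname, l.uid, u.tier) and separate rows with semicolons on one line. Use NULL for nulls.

(6, Bob, 6, UI); (6, Bob, 6, UI); (6, Bob, 6, UI); (9, Uma, 9, GN); (9, Uma, 9, GN); (9, Uma, 9, GN)

INNER JOIN keeps only pairs where the ON condition holds.
Matching on u.uid = l.uid AND u.tier = l.tier. A NULL in a compared column never satisfies the condition.
- u[0] uid=7, tier=GN → no match; dropped.
- u[1] uid=3, tier=UI → no match; dropped.
- u[2] uid=7, tier=GN → no match; dropped.
- u[3] uid=NULL, tier=GN → no match; dropped.
- u[4] uid=6, tier=UI → 3 match(es) in l → 3 row(s).
- u[5] uid=7, tier=GN → no match; dropped.
- u[6] uid=9, tier=GN → 3 match(es) in l → 3 row(s).
- u[7] uid=1, tier=GN → no match; dropped.
After projecting and ordering:
u.uid | u.uname | l.uid | u.tier
6 | Bob | 6 | UI
6 | Bob | 6 | UI
6 | Bob | 6 | UI
9 | Uma | 9 | GN
9 | Uma | 9 | GN
9 | Uma | 9 | GN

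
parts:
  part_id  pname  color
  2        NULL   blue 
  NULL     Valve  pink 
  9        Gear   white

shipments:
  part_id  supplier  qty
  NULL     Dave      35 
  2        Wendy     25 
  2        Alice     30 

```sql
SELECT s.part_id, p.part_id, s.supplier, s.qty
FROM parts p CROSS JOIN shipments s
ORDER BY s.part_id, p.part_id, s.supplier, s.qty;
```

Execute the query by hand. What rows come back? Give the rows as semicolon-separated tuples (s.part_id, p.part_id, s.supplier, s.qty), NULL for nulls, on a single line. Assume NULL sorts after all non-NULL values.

CROSS JOIN pairs every row of `parts` with every row of `shipments`: 3 × 3 = 9 rows.

(2, 2, Alice, 30); (2, 2, Wendy, 25); (2, 9, Alice, 30); (2, 9, Wendy, 25); (2, NULL, Alice, 30); (2, NULL, Wendy, 25); (NULL, 2, Dave, 35); (NULL, 9, Dave, 35); (NULL, NULL, Dave, 35)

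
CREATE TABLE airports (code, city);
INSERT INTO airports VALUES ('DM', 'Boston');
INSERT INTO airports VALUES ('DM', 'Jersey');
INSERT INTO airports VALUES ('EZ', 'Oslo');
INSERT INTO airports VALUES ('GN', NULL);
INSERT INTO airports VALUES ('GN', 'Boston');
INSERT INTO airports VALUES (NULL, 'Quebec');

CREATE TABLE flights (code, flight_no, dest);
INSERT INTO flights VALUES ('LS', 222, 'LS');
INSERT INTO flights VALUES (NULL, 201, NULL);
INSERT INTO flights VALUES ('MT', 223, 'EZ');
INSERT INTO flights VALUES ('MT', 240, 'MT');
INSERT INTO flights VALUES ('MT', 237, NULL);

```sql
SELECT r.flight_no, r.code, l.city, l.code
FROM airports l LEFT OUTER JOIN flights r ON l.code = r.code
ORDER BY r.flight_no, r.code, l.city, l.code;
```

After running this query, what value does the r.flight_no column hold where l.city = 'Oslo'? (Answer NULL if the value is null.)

LEFT JOIN keeps every row from `airports`; unmatched rows get NULL for `flights`'s columns.
Matching on l.code = r.code. A NULL in a compared column never satisfies the condition.
- l[0] code=DM → no match; kept with NULLs on the r side.
- l[1] code=DM → no match; kept with NULLs on the r side.
- l[2] code=EZ → no match; kept with NULLs on the r side.
- l[3] code=GN → no match; kept with NULLs on the r side.
- l[4] code=GN → no match; kept with NULLs on the r side.
- l[5] code=NULL → no match; kept with NULLs on the r side.

NULL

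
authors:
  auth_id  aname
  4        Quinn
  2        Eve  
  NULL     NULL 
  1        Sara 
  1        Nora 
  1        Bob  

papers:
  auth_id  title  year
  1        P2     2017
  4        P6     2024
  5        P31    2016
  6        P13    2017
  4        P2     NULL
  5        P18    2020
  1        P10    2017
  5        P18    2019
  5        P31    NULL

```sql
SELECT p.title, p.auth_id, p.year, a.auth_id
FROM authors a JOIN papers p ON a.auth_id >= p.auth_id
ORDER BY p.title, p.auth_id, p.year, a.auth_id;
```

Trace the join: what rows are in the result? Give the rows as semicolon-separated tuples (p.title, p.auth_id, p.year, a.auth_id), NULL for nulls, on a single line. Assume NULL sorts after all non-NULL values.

(P10, 1, 2017, 1); (P10, 1, 2017, 1); (P10, 1, 2017, 1); (P10, 1, 2017, 2); (P10, 1, 2017, 4); (P2, 1, 2017, 1); (P2, 1, 2017, 1); (P2, 1, 2017, 1); (P2, 1, 2017, 2); (P2, 1, 2017, 4); (P2, 4, NULL, 4); (P6, 4, 2024, 4)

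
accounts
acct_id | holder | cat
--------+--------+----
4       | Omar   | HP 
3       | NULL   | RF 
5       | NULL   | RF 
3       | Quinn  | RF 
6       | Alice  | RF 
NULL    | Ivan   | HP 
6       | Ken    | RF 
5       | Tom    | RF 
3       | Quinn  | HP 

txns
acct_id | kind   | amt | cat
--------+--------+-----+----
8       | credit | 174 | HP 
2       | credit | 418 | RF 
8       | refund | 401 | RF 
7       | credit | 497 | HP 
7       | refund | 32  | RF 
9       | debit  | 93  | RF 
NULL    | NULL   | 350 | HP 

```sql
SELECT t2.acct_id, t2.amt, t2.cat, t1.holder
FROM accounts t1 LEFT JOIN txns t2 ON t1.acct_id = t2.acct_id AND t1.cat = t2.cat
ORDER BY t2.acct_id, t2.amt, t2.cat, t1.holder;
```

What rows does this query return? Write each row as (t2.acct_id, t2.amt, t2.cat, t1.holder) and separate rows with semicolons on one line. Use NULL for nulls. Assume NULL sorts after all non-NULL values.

(NULL, NULL, NULL, Alice); (NULL, NULL, NULL, Ivan); (NULL, NULL, NULL, Ken); (NULL, NULL, NULL, Omar); (NULL, NULL, NULL, Quinn); (NULL, NULL, NULL, Quinn); (NULL, NULL, NULL, Tom); (NULL, NULL, NULL, NULL); (NULL, NULL, NULL, NULL)

LEFT JOIN keeps every row from `accounts`; unmatched rows get NULL for `txns`'s columns.
Matching on t1.acct_id = t2.acct_id AND t1.cat = t2.cat. A NULL in a compared column never satisfies the condition.
- t1[0] acct_id=4, cat=HP → no match; kept with NULLs on the t2 side.
- t1[1] acct_id=3, cat=RF → no match; kept with NULLs on the t2 side.
- t1[2] acct_id=5, cat=RF → no match; kept with NULLs on the t2 side.
- t1[3] acct_id=3, cat=RF → no match; kept with NULLs on the t2 side.
- t1[4] acct_id=6, cat=RF → no match; kept with NULLs on the t2 side.
- t1[5] acct_id=NULL, cat=HP → no match; kept with NULLs on the t2 side.
- t1[6] acct_id=6, cat=RF → no match; kept with NULLs on the t2 side.
- t1[7] acct_id=5, cat=RF → no match; kept with NULLs on the t2 side.
- t1[8] acct_id=3, cat=HP → no match; kept with NULLs on the t2 side.
After projecting and ordering:
t2.acct_id | t2.amt | t2.cat | t1.holder
NULL | NULL | NULL | Alice
NULL | NULL | NULL | Ivan
NULL | NULL | NULL | Ken
NULL | NULL | NULL | Omar
NULL | NULL | NULL | Quinn
NULL | NULL | NULL | Quinn
NULL | NULL | NULL | Tom
NULL | NULL | NULL | NULL
NULL | NULL | NULL | NULL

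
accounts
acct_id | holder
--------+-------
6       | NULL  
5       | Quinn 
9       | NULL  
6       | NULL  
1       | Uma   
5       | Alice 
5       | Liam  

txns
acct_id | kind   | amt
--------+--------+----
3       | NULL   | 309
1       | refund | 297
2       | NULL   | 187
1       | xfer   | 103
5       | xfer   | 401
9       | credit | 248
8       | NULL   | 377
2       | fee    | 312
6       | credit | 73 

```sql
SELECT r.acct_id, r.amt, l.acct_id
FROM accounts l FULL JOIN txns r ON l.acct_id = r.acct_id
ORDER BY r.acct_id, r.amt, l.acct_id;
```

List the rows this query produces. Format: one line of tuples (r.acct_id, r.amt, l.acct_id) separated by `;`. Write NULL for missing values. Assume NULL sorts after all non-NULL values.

(1, 103, 1); (1, 297, 1); (2, 187, NULL); (2, 312, NULL); (3, 309, NULL); (5, 401, 5); (5, 401, 5); (5, 401, 5); (6, 73, 6); (6, 73, 6); (8, 377, NULL); (9, 248, 9)

FULL OUTER JOIN keeps every row from both sides; unmatched rows get NULL for the other side's columns.
Matching on l.acct_id = r.acct_id.
- l row (acct_id=6): matches 1 r row(s) → 1 output row(s).
- l row (acct_id=5): matches 1 r row(s) → 1 output row(s).
- l row (acct_id=9): matches 1 r row(s) → 1 output row(s).
- l row (acct_id=6): matches 1 r row(s) → 1 output row(s).
- l row (acct_id=1): matches 2 r row(s) → 2 output row(s).
- l row (acct_id=5): matches 1 r row(s) → 1 output row(s).
- l row (acct_id=5): matches 1 r row(s) → 1 output row(s).
- plus 4 unmatched r row(s), each kept with NULL l columns.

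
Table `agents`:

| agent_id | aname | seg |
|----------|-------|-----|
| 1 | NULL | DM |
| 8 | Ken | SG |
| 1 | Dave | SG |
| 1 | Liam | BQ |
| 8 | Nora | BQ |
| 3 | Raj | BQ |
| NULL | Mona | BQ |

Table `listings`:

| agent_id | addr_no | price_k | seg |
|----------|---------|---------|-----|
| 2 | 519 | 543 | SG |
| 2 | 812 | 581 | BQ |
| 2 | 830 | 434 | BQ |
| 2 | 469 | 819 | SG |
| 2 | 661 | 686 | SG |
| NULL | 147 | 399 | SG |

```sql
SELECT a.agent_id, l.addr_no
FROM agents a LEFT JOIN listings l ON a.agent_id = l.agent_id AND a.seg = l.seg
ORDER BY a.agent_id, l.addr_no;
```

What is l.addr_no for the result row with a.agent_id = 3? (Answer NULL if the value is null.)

LEFT JOIN keeps every row from `agents`; unmatched rows get NULL for `listings`'s columns.
Matching on a.agent_id = l.agent_id AND a.seg = l.seg. A NULL in a compared column never satisfies the condition.
- a[0] agent_id=1, seg=DM → no match; kept with NULLs on the l side.
- a[1] agent_id=8, seg=SG → no match; kept with NULLs on the l side.
- a[2] agent_id=1, seg=SG → no match; kept with NULLs on the l side.
- a[3] agent_id=1, seg=BQ → no match; kept with NULLs on the l side.
- a[4] agent_id=8, seg=BQ → no match; kept with NULLs on the l side.
- a[5] agent_id=3, seg=BQ → no match; kept with NULLs on the l side.
- a[6] agent_id=NULL, seg=BQ → no match; kept with NULLs on the l side.

NULL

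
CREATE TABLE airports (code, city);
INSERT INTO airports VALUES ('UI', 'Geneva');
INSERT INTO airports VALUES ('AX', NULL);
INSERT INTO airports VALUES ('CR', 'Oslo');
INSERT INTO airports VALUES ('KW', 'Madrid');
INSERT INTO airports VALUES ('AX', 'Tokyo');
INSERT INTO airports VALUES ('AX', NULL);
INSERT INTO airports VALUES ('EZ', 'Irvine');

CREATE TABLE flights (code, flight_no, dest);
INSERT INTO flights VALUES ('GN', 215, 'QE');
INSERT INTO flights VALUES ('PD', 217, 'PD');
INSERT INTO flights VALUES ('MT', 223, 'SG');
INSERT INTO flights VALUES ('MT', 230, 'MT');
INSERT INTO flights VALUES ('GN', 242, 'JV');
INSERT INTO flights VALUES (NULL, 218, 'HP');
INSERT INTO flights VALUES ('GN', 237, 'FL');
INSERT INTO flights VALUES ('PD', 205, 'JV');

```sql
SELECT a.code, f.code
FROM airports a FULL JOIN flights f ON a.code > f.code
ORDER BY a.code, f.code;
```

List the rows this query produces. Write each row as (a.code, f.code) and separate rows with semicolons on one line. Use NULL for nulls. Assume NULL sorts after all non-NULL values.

(AX, NULL); (AX, NULL); (AX, NULL); (CR, NULL); (EZ, NULL); (KW, GN); (KW, GN); (KW, GN); (UI, GN); (UI, GN); (UI, GN); (UI, MT); (UI, MT); (UI, PD); (UI, PD); (NULL, NULL)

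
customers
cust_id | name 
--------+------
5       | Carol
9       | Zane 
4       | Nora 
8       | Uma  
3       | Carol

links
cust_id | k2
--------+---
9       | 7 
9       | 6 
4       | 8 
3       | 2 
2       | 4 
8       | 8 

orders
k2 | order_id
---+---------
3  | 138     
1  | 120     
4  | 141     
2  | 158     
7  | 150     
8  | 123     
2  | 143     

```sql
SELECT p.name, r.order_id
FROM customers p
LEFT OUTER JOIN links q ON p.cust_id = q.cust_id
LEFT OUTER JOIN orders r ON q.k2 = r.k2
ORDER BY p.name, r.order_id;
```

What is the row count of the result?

7

Step 1 — p LEFT JOIN q on cust_id → 6 row(s).
Then LEFT JOIN `orders r` on k2: each of those 6 rows is kept; rows whose q.k2 has no match in r get NULL for r's columns.
Result: 7 row(s).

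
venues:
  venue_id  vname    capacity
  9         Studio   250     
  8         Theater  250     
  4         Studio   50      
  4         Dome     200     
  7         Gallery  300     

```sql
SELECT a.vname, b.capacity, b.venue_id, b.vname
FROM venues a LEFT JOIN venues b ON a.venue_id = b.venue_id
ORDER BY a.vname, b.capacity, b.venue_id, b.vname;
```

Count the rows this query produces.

LEFT JOIN keeps every row from `venues a`; unmatched rows get NULL for `venues b`'s columns.
Matching on a.venue_id = b.venue_id.
- a row (venue_id=9): matches 1 b row(s) → 1 output row(s).
- a row (venue_id=8): matches 1 b row(s) → 1 output row(s).
- a row (venue_id=4): matches 2 b row(s) → 2 output row(s).
- a row (venue_id=4): matches 2 b row(s) → 2 output row(s).
- a row (venue_id=7): matches 1 b row(s) → 1 output row(s).
Total: 7 rows.

7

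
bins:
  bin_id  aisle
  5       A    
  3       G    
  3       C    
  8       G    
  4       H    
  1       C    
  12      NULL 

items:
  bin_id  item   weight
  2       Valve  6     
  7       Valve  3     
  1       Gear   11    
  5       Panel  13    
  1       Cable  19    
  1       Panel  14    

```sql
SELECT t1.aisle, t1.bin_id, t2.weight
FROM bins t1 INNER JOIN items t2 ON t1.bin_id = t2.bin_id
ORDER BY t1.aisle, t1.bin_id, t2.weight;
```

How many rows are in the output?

4

INNER JOIN keeps only pairs where the ON condition holds.
Matching on t1.bin_id = t2.bin_id.
- t1 (bin_id=5) pairs with 1 row(s) of t2.
- t1 (bin_id=3) has no partner → excluded.
- t1 (bin_id=3) has no partner → excluded.
- t1 (bin_id=8) has no partner → excluded.
- t1 (bin_id=4) has no partner → excluded.
- t1 (bin_id=1) pairs with 3 row(s) of t2.
- t1 (bin_id=12) has no partner → excluded.
Total: 4 rows.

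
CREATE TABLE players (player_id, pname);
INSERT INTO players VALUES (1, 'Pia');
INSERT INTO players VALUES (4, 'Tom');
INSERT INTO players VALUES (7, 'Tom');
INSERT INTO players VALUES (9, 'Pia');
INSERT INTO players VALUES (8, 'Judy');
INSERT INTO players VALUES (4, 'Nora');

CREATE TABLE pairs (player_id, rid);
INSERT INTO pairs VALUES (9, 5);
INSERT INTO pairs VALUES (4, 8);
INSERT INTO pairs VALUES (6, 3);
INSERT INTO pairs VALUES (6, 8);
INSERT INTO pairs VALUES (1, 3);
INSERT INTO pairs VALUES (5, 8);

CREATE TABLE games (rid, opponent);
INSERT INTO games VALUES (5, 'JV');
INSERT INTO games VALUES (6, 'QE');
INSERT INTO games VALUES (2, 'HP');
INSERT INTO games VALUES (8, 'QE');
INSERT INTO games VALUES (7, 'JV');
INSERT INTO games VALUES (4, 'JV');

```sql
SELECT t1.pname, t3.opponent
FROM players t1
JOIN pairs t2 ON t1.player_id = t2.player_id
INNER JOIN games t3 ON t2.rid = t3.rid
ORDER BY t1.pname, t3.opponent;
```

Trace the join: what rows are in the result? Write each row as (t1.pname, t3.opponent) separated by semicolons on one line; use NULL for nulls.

(Nora, QE); (Pia, JV); (Tom, QE)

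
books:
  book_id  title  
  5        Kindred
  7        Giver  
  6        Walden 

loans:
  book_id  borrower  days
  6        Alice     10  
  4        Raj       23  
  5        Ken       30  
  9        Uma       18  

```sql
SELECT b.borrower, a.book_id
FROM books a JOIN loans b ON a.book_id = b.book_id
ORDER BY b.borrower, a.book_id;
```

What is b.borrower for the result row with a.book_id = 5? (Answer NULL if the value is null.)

Ken

INNER JOIN keeps only pairs where the ON condition holds.
Matching on a.book_id = b.book_id.
Matched pairs: 2.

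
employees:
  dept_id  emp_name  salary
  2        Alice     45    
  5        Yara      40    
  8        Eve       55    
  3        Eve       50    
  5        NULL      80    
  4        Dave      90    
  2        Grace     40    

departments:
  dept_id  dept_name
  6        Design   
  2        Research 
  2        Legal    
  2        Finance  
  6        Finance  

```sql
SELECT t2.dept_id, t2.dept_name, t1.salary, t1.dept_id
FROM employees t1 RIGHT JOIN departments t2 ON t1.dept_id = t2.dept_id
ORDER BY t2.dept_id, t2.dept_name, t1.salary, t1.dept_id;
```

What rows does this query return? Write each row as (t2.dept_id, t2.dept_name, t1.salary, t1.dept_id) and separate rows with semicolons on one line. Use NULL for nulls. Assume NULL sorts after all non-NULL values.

(2, Finance, 40, 2); (2, Finance, 45, 2); (2, Legal, 40, 2); (2, Legal, 45, 2); (2, Research, 40, 2); (2, Research, 45, 2); (6, Design, NULL, NULL); (6, Finance, NULL, NULL)

RIGHT JOIN keeps every row from `departments`; unmatched rows get NULL for `employees`'s columns.
Matching on t1.dept_id = t2.dept_id.
- t1[0] dept_id=2 → 3 match(es) in t2 → 3 row(s).
- t1[1] dept_id=5 → no match.
- t1[2] dept_id=8 → no match.
- t1[3] dept_id=3 → no match.
- t1[4] dept_id=5 → no match.
- t1[5] dept_id=4 → no match.
- t1[6] dept_id=2 → 3 match(es) in t2 → 3 row(s).
- 2 row(s) from t2 found no t1 partner → padded with NULL.
After projecting and ordering:
t2.dept_id | t2.dept_name | t1.salary | t1.dept_id
2 | Finance | 40 | 2
2 | Finance | 45 | 2
2 | Legal | 40 | 2
2 | Legal | 45 | 2
2 | Research | 40 | 2
2 | Research | 45 | 2
6 | Design | NULL | NULL
6 | Finance | NULL | NULL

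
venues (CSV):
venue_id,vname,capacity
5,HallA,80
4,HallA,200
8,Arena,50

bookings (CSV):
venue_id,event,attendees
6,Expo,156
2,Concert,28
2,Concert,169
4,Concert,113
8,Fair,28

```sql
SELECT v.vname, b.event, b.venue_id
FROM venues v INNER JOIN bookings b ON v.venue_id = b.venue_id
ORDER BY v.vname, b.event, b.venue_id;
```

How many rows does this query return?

INNER JOIN keeps only pairs where the ON condition holds.
Matching on v.venue_id = b.venue_id.
Matched pairs: 2.
Total: 2 rows.

2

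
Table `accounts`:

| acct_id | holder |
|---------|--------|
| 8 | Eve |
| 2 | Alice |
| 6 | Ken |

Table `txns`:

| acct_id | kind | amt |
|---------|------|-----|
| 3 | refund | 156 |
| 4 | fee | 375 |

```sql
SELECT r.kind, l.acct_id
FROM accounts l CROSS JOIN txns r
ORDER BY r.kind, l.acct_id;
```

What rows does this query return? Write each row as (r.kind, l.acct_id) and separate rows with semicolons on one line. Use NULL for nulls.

(fee, 2); (fee, 6); (fee, 8); (refund, 2); (refund, 6); (refund, 8)

CROSS JOIN pairs every row of `accounts` with every row of `txns`: 3 × 2 = 6 rows.
After projecting and ordering:
r.kind | l.acct_id
fee | 2
fee | 6
fee | 8
refund | 2
refund | 6
refund | 8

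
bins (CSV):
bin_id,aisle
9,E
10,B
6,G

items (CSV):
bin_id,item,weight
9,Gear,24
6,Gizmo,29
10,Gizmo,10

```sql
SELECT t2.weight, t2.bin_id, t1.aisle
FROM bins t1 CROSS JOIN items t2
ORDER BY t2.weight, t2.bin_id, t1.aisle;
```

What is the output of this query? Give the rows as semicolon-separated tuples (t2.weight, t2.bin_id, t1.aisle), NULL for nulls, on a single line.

(10, 10, B); (10, 10, E); (10, 10, G); (24, 9, B); (24, 9, E); (24, 9, G); (29, 6, B); (29, 6, E); (29, 6, G)

CROSS JOIN pairs every row of `bins` with every row of `items`: 3 × 3 = 9 rows.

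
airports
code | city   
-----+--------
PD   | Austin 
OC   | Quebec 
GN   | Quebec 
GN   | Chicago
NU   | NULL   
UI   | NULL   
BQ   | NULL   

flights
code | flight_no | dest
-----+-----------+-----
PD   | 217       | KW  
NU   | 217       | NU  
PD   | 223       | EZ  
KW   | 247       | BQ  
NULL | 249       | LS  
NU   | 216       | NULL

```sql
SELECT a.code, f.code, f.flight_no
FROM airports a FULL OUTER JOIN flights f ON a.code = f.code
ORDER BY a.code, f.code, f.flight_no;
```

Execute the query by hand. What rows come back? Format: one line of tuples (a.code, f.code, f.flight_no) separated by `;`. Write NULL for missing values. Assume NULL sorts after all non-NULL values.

FULL OUTER JOIN keeps every row from both sides; unmatched rows get NULL for the other side's columns.
Matching on a.code = f.code. A NULL in a compared column never satisfies the condition.
- code=PD: 2 matching f row(s), so 2 row(s) emitted.
- code=OC: no f row matches, row kept with f columns NULL.
- code=GN: no f row matches, row kept with f columns NULL.
- code=GN: no f row matches, row kept with f columns NULL.
- code=NU: 2 matching f row(s), so 2 row(s) emitted.
- code=UI: no f row matches, row kept with f columns NULL.
- code=BQ: no f row matches, row kept with f columns NULL.
- plus 2 unmatched f row(s), each kept with NULL a columns.

(BQ, NULL, NULL); (GN, NULL, NULL); (GN, NULL, NULL); (NU, NU, 216); (NU, NU, 217); (OC, NULL, NULL); (PD, PD, 217); (PD, PD, 223); (UI, NULL, NULL); (NULL, KW, 247); (NULL, NULL, 249)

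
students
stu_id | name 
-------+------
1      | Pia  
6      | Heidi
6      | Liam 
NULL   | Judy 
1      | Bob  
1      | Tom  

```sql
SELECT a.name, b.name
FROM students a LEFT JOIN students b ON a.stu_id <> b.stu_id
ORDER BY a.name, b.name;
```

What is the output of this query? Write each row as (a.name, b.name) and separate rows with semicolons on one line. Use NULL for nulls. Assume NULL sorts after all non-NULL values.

(Bob, Heidi); (Bob, Liam); (Heidi, Bob); (Heidi, Pia); (Heidi, Tom); (Judy, NULL); (Liam, Bob); (Liam, Pia); (Liam, Tom); (Pia, Heidi); (Pia, Liam); (Tom, Heidi); (Tom, Liam)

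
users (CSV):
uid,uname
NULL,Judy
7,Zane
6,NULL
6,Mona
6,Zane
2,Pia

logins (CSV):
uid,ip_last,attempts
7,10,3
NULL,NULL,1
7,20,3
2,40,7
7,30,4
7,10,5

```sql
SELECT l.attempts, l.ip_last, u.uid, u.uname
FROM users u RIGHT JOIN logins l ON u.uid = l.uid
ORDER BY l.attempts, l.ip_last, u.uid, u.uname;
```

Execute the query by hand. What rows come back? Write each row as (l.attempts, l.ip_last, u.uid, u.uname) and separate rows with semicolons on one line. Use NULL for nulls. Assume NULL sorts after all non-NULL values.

(1, NULL, NULL, NULL); (3, 10, 7, Zane); (3, 20, 7, Zane); (4, 30, 7, Zane); (5, 10, 7, Zane); (7, 40, 2, Pia)

RIGHT JOIN keeps every row from `logins`; unmatched rows get NULL for `users`'s columns.
Matching on u.uid = l.uid. A NULL in a compared column never satisfies the condition.
- u (uid=NULL) has no partner in l.
- u (uid=7) pairs with 4 row(s) of l.
- u (uid=6) has no partner in l.
- u (uid=6) has no partner in l.
- u (uid=6) has no partner in l.
- u (uid=2) pairs with 1 row(s) of l.
- plus 1 unmatched l row(s), each kept with NULL u columns.
After projecting and ordering:
l.attempts | l.ip_last | u.uid | u.uname
1 | NULL | NULL | NULL
3 | 10 | 7 | Zane
3 | 20 | 7 | Zane
4 | 30 | 7 | Zane
5 | 10 | 7 | Zane
7 | 40 | 2 | Pia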